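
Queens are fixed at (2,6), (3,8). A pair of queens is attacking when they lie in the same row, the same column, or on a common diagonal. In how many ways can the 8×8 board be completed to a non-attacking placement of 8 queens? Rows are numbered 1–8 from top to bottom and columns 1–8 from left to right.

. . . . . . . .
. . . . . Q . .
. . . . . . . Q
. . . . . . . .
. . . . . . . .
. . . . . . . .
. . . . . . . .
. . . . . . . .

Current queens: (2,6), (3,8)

7

Branch on row 1: col 1 → 1; col 2 → 1; col 3 → 3; col 4 → 2.
Sum: 1 + 1 + 3 + 2 = 7.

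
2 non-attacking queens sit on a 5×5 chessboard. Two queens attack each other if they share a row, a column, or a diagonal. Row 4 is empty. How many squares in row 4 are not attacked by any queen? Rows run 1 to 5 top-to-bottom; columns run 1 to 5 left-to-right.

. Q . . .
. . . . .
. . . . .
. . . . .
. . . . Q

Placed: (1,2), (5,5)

(1,2) attacks row 4 at column 2 and diagonals 5.
(5,5) attacks row 4 at column 5 and diagonals 4.
Attacked columns: {2, 4, 5}. Safe: {1, 3}.

2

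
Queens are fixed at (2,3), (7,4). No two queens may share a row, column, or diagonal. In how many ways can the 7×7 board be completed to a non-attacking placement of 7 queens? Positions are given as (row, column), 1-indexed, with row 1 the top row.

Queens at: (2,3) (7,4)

1

Branch on row 1: col 1 → 0; col 5 → 0; col 6 → 0; col 7 → 1.
Sum: 0 + 0 + 0 + 1 = 1.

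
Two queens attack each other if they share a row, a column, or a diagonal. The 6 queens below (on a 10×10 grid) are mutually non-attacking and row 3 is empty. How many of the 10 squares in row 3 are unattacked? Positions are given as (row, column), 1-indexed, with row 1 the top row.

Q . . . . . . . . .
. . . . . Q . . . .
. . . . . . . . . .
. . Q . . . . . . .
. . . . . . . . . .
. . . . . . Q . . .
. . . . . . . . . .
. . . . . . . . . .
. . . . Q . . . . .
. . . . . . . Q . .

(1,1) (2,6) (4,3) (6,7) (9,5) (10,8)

1

(1,1) attacks row 3 at column 1 and diagonals 3.
(2,6) attacks row 3 at column 6 and diagonals 5, 7.
(4,3) attacks row 3 at column 3 and diagonals 2, 4.
(6,7) attacks row 3 at column 7 and diagonals 4, 10.
(9,5) attacks row 3 at column 5.
(10,8) attacks row 3 at column 8 and diagonals 1.
Attacked columns: {1, 2, 3, 4, 5, 6, 7, 8, 10}. Safe: {9}.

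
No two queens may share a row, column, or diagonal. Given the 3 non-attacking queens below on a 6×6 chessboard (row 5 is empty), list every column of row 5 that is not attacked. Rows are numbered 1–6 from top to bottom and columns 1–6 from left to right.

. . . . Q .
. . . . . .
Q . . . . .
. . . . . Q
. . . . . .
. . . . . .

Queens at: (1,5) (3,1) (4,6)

columns 2, 4

(1,5) attacks row 5 at column 5 and diagonals 1.
(3,1) attacks row 5 at column 1 and diagonals 3.
(4,6) attacks row 5 at column 6 and diagonals 5.
Attacked columns: {1, 3, 5, 6}. Safe: {2, 4}.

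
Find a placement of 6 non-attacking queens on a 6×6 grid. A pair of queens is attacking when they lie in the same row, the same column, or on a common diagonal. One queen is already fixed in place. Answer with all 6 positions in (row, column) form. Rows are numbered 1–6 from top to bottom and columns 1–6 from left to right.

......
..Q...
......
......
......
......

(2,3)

Row 1: attacked by (2,3)→{2,3,4}. Safe: 1, 5, 6. Place at column 5.
Row 3: attacked by (1,5)→{3,5}; (2,3)→{2,3,4}. Safe: 1, 6. Place at column 1.
Row 4: attacked by (1,5)→{2,5}; (2,3)→{1,3,5}; (3,1)→{1,2}. Safe: 4, 6. Place at column 6.
Row 5: attacked by (1,5)→{1,5}; (2,3)→{3,6}; (3,1)→{1,3}; (4,6)→{5,6}. Safe: 2, 4. Place at column 4.
Row 6: attacked by (1,5)→{5}; (2,3)→{3}; (3,1)→{1,4}; (4,6)→{4,6}; (5,4)→{3,4,5}. Safe: 2. Place at column 2.
Columns [5, 3, 1, 6, 4, 2], r−c [-4, -1, 2, -2, 1, 4], r+c [6, 5, 4, 10, 9, 8] are all distinct, so no two queens attack.

(1,5) (2,3) (3,1) (4,6) (5,4) (6,2)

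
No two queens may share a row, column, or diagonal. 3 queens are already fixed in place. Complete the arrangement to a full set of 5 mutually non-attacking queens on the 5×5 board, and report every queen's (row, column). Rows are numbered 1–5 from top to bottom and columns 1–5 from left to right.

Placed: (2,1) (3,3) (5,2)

(1,4) (2,1) (3,3) (4,5) (5,2)

Row 1: attacked by (2,1)→{1,2}; (3,3)→{1,3,5}; (5,2)→{2}. Safe: 4. Place at column 4.
Row 4: attacked by (1,4)→{1,4}; (2,1)→{1,3}; (3,3)→{2,3,4}; (5,2)→{1,2,3}. Safe: 5. Place at column 5.
Columns [4, 1, 3, 5, 2], r−c [-3, 1, 0, -1, 3], r+c [5, 3, 6, 9, 7] are all distinct, so no two queens attack.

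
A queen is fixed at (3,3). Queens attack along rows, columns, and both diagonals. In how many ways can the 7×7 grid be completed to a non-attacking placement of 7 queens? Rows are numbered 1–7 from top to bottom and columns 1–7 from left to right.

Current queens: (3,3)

Branch on row 1: col 2 → 2; col 4 → 2; col 6 → 1; col 7 → 1.
Sum: 2 + 2 + 1 + 1 = 6.

6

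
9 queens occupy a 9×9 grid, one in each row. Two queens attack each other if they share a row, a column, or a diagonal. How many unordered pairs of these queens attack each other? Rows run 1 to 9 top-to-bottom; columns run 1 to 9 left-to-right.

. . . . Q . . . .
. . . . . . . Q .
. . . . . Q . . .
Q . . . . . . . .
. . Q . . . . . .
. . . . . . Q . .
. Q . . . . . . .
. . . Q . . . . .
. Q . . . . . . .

2

Same column: (7,2)–(9,2) (column 2).
Same diagonal: (3,6)–(7,2) (|3−7| = |6−2| = 4).
Total attacking pairs: 2.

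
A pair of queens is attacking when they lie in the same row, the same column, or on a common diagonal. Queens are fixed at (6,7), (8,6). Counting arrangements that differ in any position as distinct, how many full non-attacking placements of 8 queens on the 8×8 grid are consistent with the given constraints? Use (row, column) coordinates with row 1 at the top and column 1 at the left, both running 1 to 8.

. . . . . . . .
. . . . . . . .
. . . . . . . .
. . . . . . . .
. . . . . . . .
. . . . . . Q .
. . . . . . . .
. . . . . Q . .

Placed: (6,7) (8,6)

Branch on row 1: col 1 → 0; col 3 → 2; col 4 → 2; col 5 → 2; col 8 → 1.
Sum: 0 + 2 + 2 + 2 + 1 = 7.

7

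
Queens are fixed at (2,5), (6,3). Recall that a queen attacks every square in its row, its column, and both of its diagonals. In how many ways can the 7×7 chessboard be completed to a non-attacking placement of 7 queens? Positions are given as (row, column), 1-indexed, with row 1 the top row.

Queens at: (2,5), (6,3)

Branch on row 1: col 1 → 0; col 2 → 2; col 7 → 0.
Sum: 0 + 2 + 0 = 2.

2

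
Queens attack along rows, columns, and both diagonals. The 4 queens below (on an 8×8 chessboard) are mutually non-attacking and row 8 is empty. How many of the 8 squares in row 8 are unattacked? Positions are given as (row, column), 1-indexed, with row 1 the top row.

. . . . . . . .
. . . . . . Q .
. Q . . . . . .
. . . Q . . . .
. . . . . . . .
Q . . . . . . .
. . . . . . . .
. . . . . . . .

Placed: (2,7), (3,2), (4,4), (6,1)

(2,7) attacks row 8 at column 7 and diagonals 1.
(3,2) attacks row 8 at column 2 and diagonals 7.
(4,4) attacks row 8 at column 4 and diagonals 8.
(6,1) attacks row 8 at column 1 and diagonals 3.
Attacked columns: {1, 2, 3, 4, 7, 8}. Safe: {5, 6}.

2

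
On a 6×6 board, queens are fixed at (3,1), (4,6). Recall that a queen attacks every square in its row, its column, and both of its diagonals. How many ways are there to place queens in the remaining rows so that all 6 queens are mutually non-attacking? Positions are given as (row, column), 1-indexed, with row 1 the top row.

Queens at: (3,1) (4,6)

1

Branch on row 1: col 2 → 0; col 4 → 0; col 5 → 1.
Sum: 0 + 0 + 1 = 1.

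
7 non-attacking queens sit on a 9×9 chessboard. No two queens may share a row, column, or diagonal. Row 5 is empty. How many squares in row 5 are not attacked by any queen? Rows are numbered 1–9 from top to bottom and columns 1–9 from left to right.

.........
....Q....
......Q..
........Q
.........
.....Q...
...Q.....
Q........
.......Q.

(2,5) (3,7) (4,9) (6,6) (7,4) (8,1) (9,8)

(2,5) attacks row 5 at column 5 and diagonals 2, 8.
(3,7) attacks row 5 at column 7 and diagonals 5, 9.
(4,9) attacks row 5 at column 9 and diagonals 8.
(6,6) attacks row 5 at column 6 and diagonals 5, 7.
(7,4) attacks row 5 at column 4 and diagonals 2, 6.
(8,1) attacks row 5 at column 1 and diagonals 4.
(9,8) attacks row 5 at column 8 and diagonals 4.
Attacked columns: {1, 2, 4, 5, 6, 7, 8, 9}. Safe: {3}.

1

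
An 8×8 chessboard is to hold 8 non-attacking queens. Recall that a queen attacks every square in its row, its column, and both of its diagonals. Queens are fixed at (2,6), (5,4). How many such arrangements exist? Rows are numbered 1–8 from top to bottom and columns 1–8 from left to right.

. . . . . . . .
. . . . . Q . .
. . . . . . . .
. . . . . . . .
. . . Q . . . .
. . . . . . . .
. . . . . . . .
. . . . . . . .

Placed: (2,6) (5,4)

3

Branch on row 1: col 1 → 0; col 2 → 1; col 3 → 2.
Sum: 0 + 1 + 2 = 3.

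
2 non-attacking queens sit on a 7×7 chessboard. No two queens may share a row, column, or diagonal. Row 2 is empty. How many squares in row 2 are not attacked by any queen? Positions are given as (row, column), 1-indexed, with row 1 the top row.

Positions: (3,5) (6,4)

(3,5) attacks row 2 at column 5 and diagonals 4, 6.
(6,4) attacks row 2 at column 4.
Attacked columns: {4, 5, 6}. Safe: {1, 2, 3, 7}.

4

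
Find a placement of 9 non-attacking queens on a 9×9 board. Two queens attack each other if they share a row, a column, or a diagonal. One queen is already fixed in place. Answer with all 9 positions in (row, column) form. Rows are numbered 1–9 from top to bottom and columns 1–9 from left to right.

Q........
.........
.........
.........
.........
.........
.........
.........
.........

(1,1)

(1,1) (2,4) (3,2) (4,8) (5,6) (6,9) (7,3) (8,5) (9,7)

Row 2: attacked by (1,1)→{1,2}. Safe: 3, 4, 5, 6, 7, 8, 9. Place at column 4.
Row 3: attacked by (1,1)→{1,3}; (2,4)→{3,4,5}. Safe: 2, 6, 7, 8, 9. Place at column 2.
Row 4: attacked by (1,1)→{1,4}; (2,4)→{2,4,6}; (3,2)→{1,2,3}. Safe: 5, 7, 8, 9. Place at column 8.
Row 5: attacked by (1,1)→{1,5}; (2,4)→{1,4,7}; (3,2)→{2,4}; (4,8)→{7,8,9}. Safe: 3, 6. Place at column 6.
Row 6: attacked by (1,1)→{1,6}; (2,4)→{4,8}; (3,2)→{2,5}; (4,8)→{6,8}; (5,6)→{5,6,7}. Safe: 3, 9. Place at column 9.
Row 7: attacked by (1,1)→{1,7}; (2,4)→{4,9}; (3,2)→{2,6}; (4,8)→{5,8}; (5,6)→{4,6,8}; (6,9)→{8,9}. Safe: 3. Place at column 3.
Row 8: attacked by (1,1)→{1,8}; (2,4)→{4}; (3,2)→{2,7}; (4,8)→{4,8}; (5,6)→{3,6,9}; (6,9)→{7,9}; (7,3)→{2,3,4}. Safe: 5. Place at column 5.
Row 9: attacked by (1,1)→{1,9}; (2,4)→{4}; (3,2)→{2,8}; (4,8)→{3,8}; (5,6)→{2,6}; (6,9)→{6,9}; (7,3)→{1,3,5}; (8,5)→{4,5,6}. Safe: 7. Place at column 7.
Columns [1, 4, 2, 8, 6, 9, 3, 5, 7], r−c [0, -2, 1, -4, -1, -3, 4, 3, 2], r+c [2, 6, 5, 12, 11, 15, 10, 13, 16] are all distinct, so no two queens attack.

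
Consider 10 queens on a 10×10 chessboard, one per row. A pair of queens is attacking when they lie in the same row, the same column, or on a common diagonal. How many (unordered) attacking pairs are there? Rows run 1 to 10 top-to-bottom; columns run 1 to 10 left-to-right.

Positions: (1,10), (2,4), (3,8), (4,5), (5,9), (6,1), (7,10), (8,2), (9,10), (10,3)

5

Same column: (1,10)–(7,10) (column 10); (1,10)–(9,10) (column 10); (7,10)–(9,10) (column 10).
Same diagonal: (1,10)–(3,8) (|1−3| = |10−8| = 2); (4,5)–(9,10) (|4−9| = |5−10| = 5).
Total attacking pairs: 5.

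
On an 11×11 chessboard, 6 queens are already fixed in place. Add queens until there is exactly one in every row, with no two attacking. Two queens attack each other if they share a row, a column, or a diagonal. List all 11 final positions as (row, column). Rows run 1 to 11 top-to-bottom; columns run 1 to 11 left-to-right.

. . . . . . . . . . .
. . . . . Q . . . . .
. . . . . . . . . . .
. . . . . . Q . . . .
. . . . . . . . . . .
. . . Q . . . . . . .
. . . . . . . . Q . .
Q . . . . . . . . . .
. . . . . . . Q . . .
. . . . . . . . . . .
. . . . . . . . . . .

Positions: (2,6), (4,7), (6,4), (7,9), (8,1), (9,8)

(1,11) (2,6) (3,10) (4,7) (5,2) (6,4) (7,9) (8,1) (9,8) (10,5) (11,3)

Row 1: attacked by (2,6)→{5,6,7}; (4,7)→{4,7,10}; (6,4)→{4,9}; (7,9)→{3,9}; (8,1)→{1,8}; (9,8)→{8}. Safe: 2, 11. Place at column 11.
Row 3: attacked by (1,11)→{9,11}; (2,6)→{5,6,7}; (4,7)→{6,7,8}; (6,4)→{1,4,7}; (7,9)→{5,9}; (8,1)→{1,6}; (9,8)→{2,8}. Safe: 3, 10. Place at column 10.
Row 5: attacked by (1,11)→{7,11}; (2,6)→{3,6,9}; (3,10)→{8,10}; (4,7)→{6,7,8}; (6,4)→{3,4,5}; (7,9)→{7,9,11}; (8,1)→{1,4}; (9,8)→{4,8}. Safe: 2. Place at column 2.
Row 10: attacked by (1,11)→{2,11}; (2,6)→{6}; (3,10)→{3,10}; (4,7)→{1,7}; (5,2)→{2,7}; (6,4)→{4,8}; (7,9)→{6,9}; (8,1)→{1,3}; (9,8)→{7,8,9}. Safe: 5. Place at column 5.
Row 11: attacked by (1,11)→{1,11}; (2,6)→{6}; (3,10)→{2,10}; (4,7)→{7}; (5,2)→{2,8}; (6,4)→{4,9}; (7,9)→{5,9}; (8,1)→{1,4}; (9,8)→{6,8,10}; (10,5)→{4,5,6}. Safe: 3. Place at column 3.
Columns [11, 6, 10, 7, 2, 4, 9, 1, 8, 5, 3], r−c [-10, -4, -7, -3, 3, 2, -2, 7, 1, 5, 8], r+c [12, 8, 13, 11, 7, 10, 16, 9, 17, 15, 14] are all distinct, so no two queens attack.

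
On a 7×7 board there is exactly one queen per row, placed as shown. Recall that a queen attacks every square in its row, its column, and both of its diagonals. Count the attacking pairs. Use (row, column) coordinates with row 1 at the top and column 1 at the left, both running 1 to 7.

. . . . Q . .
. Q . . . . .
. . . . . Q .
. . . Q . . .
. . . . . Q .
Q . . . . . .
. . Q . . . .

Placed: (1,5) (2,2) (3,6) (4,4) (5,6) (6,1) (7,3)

2

Same column: (3,6)–(5,6) (column 6).
Same diagonal: (2,2)–(4,4) (|2−4| = |2−4| = 2).
Total attacking pairs: 2.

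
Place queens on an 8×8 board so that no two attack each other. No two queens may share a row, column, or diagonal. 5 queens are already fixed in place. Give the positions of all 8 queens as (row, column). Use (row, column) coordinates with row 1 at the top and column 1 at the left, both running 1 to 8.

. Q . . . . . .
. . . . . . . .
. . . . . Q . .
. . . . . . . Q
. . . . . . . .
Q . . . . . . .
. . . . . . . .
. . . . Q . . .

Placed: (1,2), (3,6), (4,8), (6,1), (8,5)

(1,2) (2,4) (3,6) (4,8) (5,3) (6,1) (7,7) (8,5)

Row 2: attacked by (1,2)→{1,2,3}; (3,6)→{5,6,7}; (4,8)→{6,8}; (6,1)→{1,5}; (8,5)→{5}. Safe: 4. Place at column 4.
Row 5: attacked by (1,2)→{2,6}; (2,4)→{1,4,7}; (3,6)→{4,6,8}; (4,8)→{7,8}; (6,1)→{1,2}; (8,5)→{2,5,8}. Safe: 3. Place at column 3.
Row 7: attacked by (1,2)→{2,8}; (2,4)→{4}; (3,6)→{2,6}; (4,8)→{5,8}; (5,3)→{1,3,5}; (6,1)→{1,2}; (8,5)→{4,5,6}. Safe: 7. Place at column 7.
Columns [2, 4, 6, 8, 3, 1, 7, 5], r−c [-1, -2, -3, -4, 2, 5, 0, 3], r+c [3, 6, 9, 12, 8, 7, 14, 13] are all distinct, so no two queens attack.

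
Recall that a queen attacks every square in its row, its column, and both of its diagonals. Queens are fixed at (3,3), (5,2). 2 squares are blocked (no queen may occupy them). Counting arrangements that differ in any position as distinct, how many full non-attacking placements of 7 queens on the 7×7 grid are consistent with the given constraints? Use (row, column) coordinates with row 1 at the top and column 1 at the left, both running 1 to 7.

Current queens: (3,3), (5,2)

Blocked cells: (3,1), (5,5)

Branch on row 1: col 4 → 2; col 7 → 0.
Sum: 2 + 0 = 2.

2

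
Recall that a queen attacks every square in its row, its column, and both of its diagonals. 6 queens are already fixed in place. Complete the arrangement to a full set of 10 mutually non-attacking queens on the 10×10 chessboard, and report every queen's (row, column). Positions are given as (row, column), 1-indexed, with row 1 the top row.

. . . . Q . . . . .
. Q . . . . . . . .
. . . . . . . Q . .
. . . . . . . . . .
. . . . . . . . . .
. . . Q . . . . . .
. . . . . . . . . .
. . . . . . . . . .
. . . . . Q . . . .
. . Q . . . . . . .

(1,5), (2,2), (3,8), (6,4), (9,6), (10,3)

Row 4: attacked by (1,5)→{2,5,8}; (2,2)→{2,4}; (3,8)→{7,8,9}; (6,4)→{2,4,6}; (9,6)→{1,6}; (10,3)→{3,9}. Safe: 10. Place at column 10.
Row 5: attacked by (1,5)→{1,5,9}; (2,2)→{2,5}; (3,8)→{6,8,10}; (4,10)→{9,10}; (6,4)→{3,4,5}; (9,6)→{2,6,10}; (10,3)→{3,8}. Safe: 7. Place at column 7.
Row 7: attacked by (1,5)→{5}; (2,2)→{2,7}; (3,8)→{4,8}; (4,10)→{7,10}; (5,7)→{5,7,9}; (6,4)→{3,4,5}; (9,6)→{4,6,8}; (10,3)→{3,6}. Safe: 1. Place at column 1.
Row 8: attacked by (1,5)→{5}; (2,2)→{2,8}; (3,8)→{3,8}; (4,10)→{6,10}; (5,7)→{4,7,10}; (6,4)→{2,4,6}; (7,1)→{1,2}; (9,6)→{5,6,7}; (10,3)→{1,3,5}. Safe: 9. Place at column 9.
Columns [5, 2, 8, 10, 7, 4, 1, 9, 6, 3], r−c [-4, 0, -5, -6, -2, 2, 6, -1, 3, 7], r+c [6, 4, 11, 14, 12, 10, 8, 17, 15, 13] are all distinct, so no two queens attack.

(1,5) (2,2) (3,8) (4,10) (5,7) (6,4) (7,1) (8,9) (9,6) (10,3)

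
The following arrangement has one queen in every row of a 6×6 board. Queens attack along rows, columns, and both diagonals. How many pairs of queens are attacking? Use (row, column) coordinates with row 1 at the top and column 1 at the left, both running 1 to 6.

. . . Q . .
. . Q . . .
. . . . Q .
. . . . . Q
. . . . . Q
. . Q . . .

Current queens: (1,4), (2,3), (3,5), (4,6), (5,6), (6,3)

5

Same column: (2,3)–(6,3) (column 3); (4,6)–(5,6) (column 6).
Same diagonal: (1,4)–(2,3) (|1−2| = |4−3| = 1); (2,3)–(5,6) (|2−5| = |3−6| = 3); (3,5)–(4,6) (|3−4| = |5−6| = 1).
Total attacking pairs: 5.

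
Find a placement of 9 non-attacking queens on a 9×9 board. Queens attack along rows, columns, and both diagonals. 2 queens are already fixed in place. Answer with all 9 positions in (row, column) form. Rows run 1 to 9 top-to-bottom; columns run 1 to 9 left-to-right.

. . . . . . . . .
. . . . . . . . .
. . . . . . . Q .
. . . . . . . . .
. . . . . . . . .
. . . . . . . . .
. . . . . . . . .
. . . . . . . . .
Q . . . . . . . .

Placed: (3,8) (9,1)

Row 1: attacked by (3,8)→{6,8}; (9,1)→{1,9}. Safe: 2, 3, 4, 5, 7. Place at column 3.
Row 2: attacked by (1,3)→{2,3,4}; (3,8)→{7,8,9}; (9,1)→{1,8}. Safe: 5, 6. Place at column 6.
Row 4: attacked by (1,3)→{3,6}; (2,6)→{4,6,8}; (3,8)→{7,8,9}; (9,1)→{1,6}. Safe: 2, 5. Place at column 5.
Row 5: attacked by (1,3)→{3,7}; (2,6)→{3,6,9}; (3,8)→{6,8}; (4,5)→{4,5,6}; (9,1)→{1,5}. Safe: 2. Place at column 2.
Row 6: attacked by (1,3)→{3,8}; (2,6)→{2,6}; (3,8)→{5,8}; (4,5)→{3,5,7}; (5,2)→{1,2,3}; (9,1)→{1,4}. Safe: 9. Place at column 9.
Row 7: attacked by (1,3)→{3,9}; (2,6)→{1,6}; (3,8)→{4,8}; (4,5)→{2,5,8}; (5,2)→{2,4}; (6,9)→{8,9}; (9,1)→{1,3}. Safe: 7. Place at column 7.
Row 8: attacked by (1,3)→{3}; (2,6)→{6}; (3,8)→{3,8}; (4,5)→{1,5,9}; (5,2)→{2,5}; (6,9)→{7,9}; (7,7)→{6,7,8}; (9,1)→{1,2}. Safe: 4. Place at column 4.
Columns [3, 6, 8, 5, 2, 9, 7, 4, 1], r−c [-2, -4, -5, -1, 3, -3, 0, 4, 8], r+c [4, 8, 11, 9, 7, 15, 14, 12, 10] are all distinct, so no two queens attack.

(1,3) (2,6) (3,8) (4,5) (5,2) (6,9) (7,7) (8,4) (9,1)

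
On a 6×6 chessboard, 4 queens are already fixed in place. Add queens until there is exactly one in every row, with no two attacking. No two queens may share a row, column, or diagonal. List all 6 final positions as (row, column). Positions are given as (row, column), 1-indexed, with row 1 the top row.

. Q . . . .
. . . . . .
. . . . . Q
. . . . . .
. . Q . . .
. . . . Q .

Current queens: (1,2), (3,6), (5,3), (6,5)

(1,2) (2,4) (3,6) (4,1) (5,3) (6,5)

Row 2: attacked by (1,2)→{1,2,3}; (3,6)→{5,6}; (5,3)→{3,6}; (6,5)→{1,5}. Safe: 4. Place at column 4.
Row 4: attacked by (1,2)→{2,5}; (2,4)→{2,4,6}; (3,6)→{5,6}; (5,3)→{2,3,4}; (6,5)→{3,5}. Safe: 1. Place at column 1.
Columns [2, 4, 6, 1, 3, 5], r−c [-1, -2, -3, 3, 2, 1], r+c [3, 6, 9, 5, 8, 11] are all distinct, so no two queens attack.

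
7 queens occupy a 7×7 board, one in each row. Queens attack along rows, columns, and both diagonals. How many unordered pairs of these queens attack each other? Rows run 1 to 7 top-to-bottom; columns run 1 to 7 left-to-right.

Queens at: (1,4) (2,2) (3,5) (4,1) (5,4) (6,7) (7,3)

Same column: (1,4)–(5,4) (column 4).
Same diagonal: (1,4)–(4,1) (|1−4| = |4−1| = 3).
Total attacking pairs: 2.

2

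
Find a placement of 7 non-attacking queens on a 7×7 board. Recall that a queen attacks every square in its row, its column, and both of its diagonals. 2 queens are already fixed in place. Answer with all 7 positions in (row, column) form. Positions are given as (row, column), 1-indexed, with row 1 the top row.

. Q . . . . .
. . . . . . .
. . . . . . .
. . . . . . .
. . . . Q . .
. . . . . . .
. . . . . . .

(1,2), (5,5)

(1,2) (2,4) (3,1) (4,7) (5,5) (6,3) (7,6)

Row 2: attacked by (1,2)→{1,2,3}; (5,5)→{2,5}. Safe: 4, 6, 7. Place at column 4.
Row 3: attacked by (1,2)→{2,4}; (2,4)→{3,4,5}; (5,5)→{3,5,7}. Safe: 1, 6. Place at column 1.
Row 4: attacked by (1,2)→{2,5}; (2,4)→{2,4,6}; (3,1)→{1,2}; (5,5)→{4,5,6}. Safe: 3, 7. Place at column 7.
Row 6: attacked by (1,2)→{2,7}; (2,4)→{4}; (3,1)→{1,4}; (4,7)→{5,7}; (5,5)→{4,5,6}. Safe: 3. Place at column 3.
Row 7: attacked by (1,2)→{2}; (2,4)→{4}; (3,1)→{1,5}; (4,7)→{4,7}; (5,5)→{3,5,7}; (6,3)→{2,3,4}. Safe: 6. Place at column 6.
Columns [2, 4, 1, 7, 5, 3, 6], r−c [-1, -2, 2, -3, 0, 3, 1], r+c [3, 6, 4, 11, 10, 9, 13] are all distinct, so no two queens attack.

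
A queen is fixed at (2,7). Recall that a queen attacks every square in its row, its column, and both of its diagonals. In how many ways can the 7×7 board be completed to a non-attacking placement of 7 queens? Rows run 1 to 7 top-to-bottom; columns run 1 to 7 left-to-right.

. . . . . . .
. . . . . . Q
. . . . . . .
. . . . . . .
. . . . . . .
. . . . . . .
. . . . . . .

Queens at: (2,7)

7

Branch on row 1: col 1 → 0; col 2 → 1; col 3 → 2; col 4 → 2; col 5 → 2.
Sum: 0 + 1 + 2 + 2 + 2 = 7.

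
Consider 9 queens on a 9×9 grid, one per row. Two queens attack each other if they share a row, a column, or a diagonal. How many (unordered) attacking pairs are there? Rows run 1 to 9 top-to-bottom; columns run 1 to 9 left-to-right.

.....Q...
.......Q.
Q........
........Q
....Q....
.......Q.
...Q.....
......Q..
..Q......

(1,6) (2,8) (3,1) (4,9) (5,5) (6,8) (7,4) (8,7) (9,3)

3

Same column: (2,8)–(6,8) (column 8).
Same diagonal: (1,6)–(4,9) (|1−4| = |6−9| = 3); (2,8)–(5,5) (|2−5| = |8−5| = 3).
Total attacking pairs: 3.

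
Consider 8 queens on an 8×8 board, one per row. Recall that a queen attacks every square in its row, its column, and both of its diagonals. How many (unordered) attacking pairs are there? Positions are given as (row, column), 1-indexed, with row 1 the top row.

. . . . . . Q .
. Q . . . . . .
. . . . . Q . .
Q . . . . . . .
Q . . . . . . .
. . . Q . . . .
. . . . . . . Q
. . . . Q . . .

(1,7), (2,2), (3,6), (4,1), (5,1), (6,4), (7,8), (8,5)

Same column: (4,1)–(5,1) (column 1).
Same diagonal: (4,1)–(8,5) (|4−8| = |1−5| = 4).
Total attacking pairs: 2.

2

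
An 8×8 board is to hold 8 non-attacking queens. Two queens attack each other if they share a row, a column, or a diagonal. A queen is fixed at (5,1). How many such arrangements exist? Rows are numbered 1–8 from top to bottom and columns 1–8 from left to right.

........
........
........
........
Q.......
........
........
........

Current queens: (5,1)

Branch on row 1: col 2 → 3; col 3 → 4; col 4 → 5; col 6 → 4; col 7 → 1; col 8 → 1.
Sum: 3 + 4 + 5 + 4 + 1 + 1 = 18.

18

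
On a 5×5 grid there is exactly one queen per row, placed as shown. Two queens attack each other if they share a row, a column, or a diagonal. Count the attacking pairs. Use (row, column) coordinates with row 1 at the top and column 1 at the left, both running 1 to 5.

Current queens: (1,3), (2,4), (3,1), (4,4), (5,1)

5

Same column: (2,4)–(4,4) (column 4); (3,1)–(5,1) (column 1).
Same diagonal: (1,3)–(2,4) (|1−2| = |3−4| = 1); (1,3)–(3,1) (|1−3| = |3−1| = 2); (2,4)–(5,1) (|2−5| = |4−1| = 3).
Total attacking pairs: 5.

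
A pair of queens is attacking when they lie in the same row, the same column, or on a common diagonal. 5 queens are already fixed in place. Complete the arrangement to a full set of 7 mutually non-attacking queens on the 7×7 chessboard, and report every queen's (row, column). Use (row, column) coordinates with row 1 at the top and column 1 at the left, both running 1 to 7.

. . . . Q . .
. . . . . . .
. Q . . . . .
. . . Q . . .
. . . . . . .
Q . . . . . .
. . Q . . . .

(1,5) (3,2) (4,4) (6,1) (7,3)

Row 2: attacked by (1,5)→{4,5,6}; (3,2)→{1,2,3}; (4,4)→{2,4,6}; (6,1)→{1,5}; (7,3)→{3}. Safe: 7. Place at column 7.
Row 5: attacked by (1,5)→{1,5}; (2,7)→{4,7}; (3,2)→{2,4}; (4,4)→{3,4,5}; (6,1)→{1,2}; (7,3)→{1,3,5}. Safe: 6. Place at column 6.
Columns [5, 7, 2, 4, 6, 1, 3], r−c [-4, -5, 1, 0, -1, 5, 4], r+c [6, 9, 5, 8, 11, 7, 10] are all distinct, so no two queens attack.

(1,5) (2,7) (3,2) (4,4) (5,6) (6,1) (7,3)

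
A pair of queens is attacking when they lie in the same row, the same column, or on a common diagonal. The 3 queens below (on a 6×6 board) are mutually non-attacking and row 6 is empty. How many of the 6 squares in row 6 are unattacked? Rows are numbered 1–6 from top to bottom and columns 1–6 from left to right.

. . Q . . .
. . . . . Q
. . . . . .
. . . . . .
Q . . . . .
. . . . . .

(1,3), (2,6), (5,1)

(1,3) attacks row 6 at column 3.
(2,6) attacks row 6 at column 6 and diagonals 2.
(5,1) attacks row 6 at column 1 and diagonals 2.
Attacked columns: {1, 2, 3, 6}. Safe: {4, 5}.

2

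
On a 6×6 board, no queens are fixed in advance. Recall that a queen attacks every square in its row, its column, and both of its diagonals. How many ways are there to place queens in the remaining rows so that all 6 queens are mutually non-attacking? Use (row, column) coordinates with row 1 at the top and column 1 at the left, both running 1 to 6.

Branch on row 1: col 1 → 0; col 2 → 1; col 3 → 1; col 4 → 1; col 5 → 1; col 6 → 0.
Sum: 0 + 1 + 1 + 1 + 1 + 0 = 4.
(This is the classic 6-queens count.)

4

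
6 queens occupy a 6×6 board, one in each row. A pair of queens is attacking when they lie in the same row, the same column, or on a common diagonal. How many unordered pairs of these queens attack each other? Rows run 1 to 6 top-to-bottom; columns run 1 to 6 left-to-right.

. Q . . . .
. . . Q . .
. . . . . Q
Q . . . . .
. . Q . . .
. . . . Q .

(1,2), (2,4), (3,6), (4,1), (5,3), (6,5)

0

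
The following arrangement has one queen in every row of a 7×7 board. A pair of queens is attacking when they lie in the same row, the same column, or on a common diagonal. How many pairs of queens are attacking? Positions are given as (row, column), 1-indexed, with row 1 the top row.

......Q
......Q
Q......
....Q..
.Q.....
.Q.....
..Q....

Same column: (1,7)–(2,7) (column 7); (5,2)–(6,2) (column 2).
Same diagonal: (1,7)–(6,2) (|1−6| = |7−2| = 5); (2,7)–(4,5) (|2−4| = |7−5| = 2); (6,2)–(7,3) (|6−7| = |2−3| = 1).
Total attacking pairs: 5.

5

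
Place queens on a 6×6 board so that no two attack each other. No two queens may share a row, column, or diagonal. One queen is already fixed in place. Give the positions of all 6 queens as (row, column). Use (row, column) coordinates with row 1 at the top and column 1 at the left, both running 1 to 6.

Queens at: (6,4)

(1,3) (2,6) (3,2) (4,5) (5,1) (6,4)

Row 1: attacked by (6,4)→{4}. Safe: 1, 2, 3, 5, 6. Place at column 3.
Row 2: attacked by (1,3)→{2,3,4}; (6,4)→{4}. Safe: 1, 5, 6. Place at column 6.
Row 3: attacked by (1,3)→{1,3,5}; (2,6)→{5,6}; (6,4)→{1,4}. Safe: 2. Place at column 2.
Row 4: attacked by (1,3)→{3,6}; (2,6)→{4,6}; (3,2)→{1,2,3}; (6,4)→{2,4,6}. Safe: 5. Place at column 5.
Row 5: attacked by (1,3)→{3}; (2,6)→{3,6}; (3,2)→{2,4}; (4,5)→{4,5,6}; (6,4)→{3,4,5}. Safe: 1. Place at column 1.
Columns [3, 6, 2, 5, 1, 4], r−c [-2, -4, 1, -1, 4, 2], r+c [4, 8, 5, 9, 6, 10] are all distinct, so no two queens attack.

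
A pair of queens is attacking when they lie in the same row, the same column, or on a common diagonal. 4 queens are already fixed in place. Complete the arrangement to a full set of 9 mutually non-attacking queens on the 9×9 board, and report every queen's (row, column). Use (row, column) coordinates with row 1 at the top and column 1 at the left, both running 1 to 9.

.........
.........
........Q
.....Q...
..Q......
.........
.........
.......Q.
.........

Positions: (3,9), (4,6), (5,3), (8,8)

Row 1: attacked by (3,9)→{7,9}; (4,6)→{3,6,9}; (5,3)→{3,7}; (8,8)→{1,8}. Safe: 2, 4, 5. Place at column 2.
Row 2: attacked by (1,2)→{1,2,3}; (3,9)→{8,9}; (4,6)→{4,6,8}; (5,3)→{3,6}; (8,8)→{2,8}. Safe: 5, 7. Place at column 7.
Row 6: attacked by (1,2)→{2,7}; (2,7)→{3,7}; (3,9)→{6,9}; (4,6)→{4,6,8}; (5,3)→{2,3,4}; (8,8)→{6,8}. Safe: 1, 5. Place at column 1.
Row 7: attacked by (1,2)→{2,8}; (2,7)→{2,7}; (3,9)→{5,9}; (4,6)→{3,6,9}; (5,3)→{1,3,5}; (6,1)→{1,2}; (8,8)→{7,8,9}. Safe: 4. Place at column 4.
Row 9: attacked by (1,2)→{2}; (2,7)→{7}; (3,9)→{3,9}; (4,6)→{1,6}; (5,3)→{3,7}; (6,1)→{1,4}; (7,4)→{2,4,6}; (8,8)→{7,8,9}. Safe: 5. Place at column 5.
Columns [2, 7, 9, 6, 3, 1, 4, 8, 5], r−c [-1, -5, -6, -2, 2, 5, 3, 0, 4], r+c [3, 9, 12, 10, 8, 7, 11, 16, 14] are all distinct, so no two queens attack.

(1,2) (2,7) (3,9) (4,6) (5,3) (6,1) (7,4) (8,8) (9,5)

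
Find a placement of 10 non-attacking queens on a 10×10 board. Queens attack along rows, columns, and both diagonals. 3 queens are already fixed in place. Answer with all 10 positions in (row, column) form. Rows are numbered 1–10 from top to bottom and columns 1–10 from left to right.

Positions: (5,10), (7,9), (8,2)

(1,1) (2,3) (3,6) (4,8) (5,10) (6,5) (7,9) (8,2) (9,4) (10,7)

Row 1: attacked by (5,10)→{6,10}; (7,9)→{3,9}; (8,2)→{2,9}. Safe: 1, 4, 5, 7, 8. Place at column 1.
Row 2: attacked by (1,1)→{1,2}; (5,10)→{7,10}; (7,9)→{4,9}; (8,2)→{2,8}. Safe: 3, 5, 6. Place at column 3.
Row 3: attacked by (1,1)→{1,3}; (2,3)→{2,3,4}; (5,10)→{8,10}; (7,9)→{5,9}; (8,2)→{2,7}. Safe: 6. Place at column 6.
Row 4: attacked by (1,1)→{1,4}; (2,3)→{1,3,5}; (3,6)→{5,6,7}; (5,10)→{9,10}; (7,9)→{6,9}; (8,2)→{2,6}. Safe: 8. Place at column 8.
Row 6: attacked by (1,1)→{1,6}; (2,3)→{3,7}; (3,6)→{3,6,9}; (4,8)→{6,8,10}; (5,10)→{9,10}; (7,9)→{8,9,10}; (8,2)→{2,4}. Safe: 5. Place at column 5.
Row 9: attacked by (1,1)→{1,9}; (2,3)→{3,10}; (3,6)→{6}; (4,8)→{3,8}; (5,10)→{6,10}; (6,5)→{2,5,8}; (7,9)→{7,9}; (8,2)→{1,2,3}. Safe: 4. Place at column 4.
Row 10: attacked by (1,1)→{1,10}; (2,3)→{3}; (3,6)→{6}; (4,8)→{2,8}; (5,10)→{5,10}; (6,5)→{1,5,9}; (7,9)→{6,9}; (8,2)→{2,4}; (9,4)→{3,4,5}. Safe: 7. Place at column 7.
Columns [1, 3, 6, 8, 10, 5, 9, 2, 4, 7], r−c [0, -1, -3, -4, -5, 1, -2, 6, 5, 3], r+c [2, 5, 9, 12, 15, 11, 16, 10, 13, 17] are all distinct, so no two queens attack.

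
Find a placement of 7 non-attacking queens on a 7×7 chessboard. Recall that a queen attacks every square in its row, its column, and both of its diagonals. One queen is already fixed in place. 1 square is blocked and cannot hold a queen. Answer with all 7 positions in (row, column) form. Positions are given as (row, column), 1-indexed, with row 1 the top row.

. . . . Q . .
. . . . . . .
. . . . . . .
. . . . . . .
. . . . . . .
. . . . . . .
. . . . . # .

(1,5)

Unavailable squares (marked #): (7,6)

(1,5) (2,1) (3,4) (4,7) (5,3) (6,6) (7,2)

Row 2: attacked by (1,5)→{4,5,6}. Safe: 1, 2, 3, 7. Place at column 1.
Row 3: attacked by (1,5)→{3,5,7}; (2,1)→{1,2}. Safe: 4, 6. Place at column 4.
Row 4: attacked by (1,5)→{2,5}; (2,1)→{1,3}; (3,4)→{3,4,5}. Safe: 6, 7. Place at column 7.
Row 5: attacked by (1,5)→{1,5}; (2,1)→{1,4}; (3,4)→{2,4,6}; (4,7)→{6,7}. Safe: 3. Place at column 3.
Row 6: attacked by (1,5)→{5}; (2,1)→{1,5}; (3,4)→{1,4,7}; (4,7)→{5,7}; (5,3)→{2,3,4}. Safe: 6. Place at column 6.
Row 7: attacked by (1,5)→{5}; (2,1)→{1,6}; (3,4)→{4}; (4,7)→{4,7}; (5,3)→{1,3,5}; (6,6)→{5,6,7}. Blocked: 6. Safe: 2. Place at column 2.
Columns [5, 1, 4, 7, 3, 6, 2], r−c [-4, 1, -1, -3, 2, 0, 5], r+c [6, 3, 7, 11, 8, 12, 9] are all distinct, so no two queens attack.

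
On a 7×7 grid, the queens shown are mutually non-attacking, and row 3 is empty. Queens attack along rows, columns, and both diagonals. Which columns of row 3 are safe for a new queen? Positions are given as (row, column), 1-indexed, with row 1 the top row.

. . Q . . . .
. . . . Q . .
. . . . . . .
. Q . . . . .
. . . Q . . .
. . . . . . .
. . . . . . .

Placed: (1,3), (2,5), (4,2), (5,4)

(1,3) attacks row 3 at column 3 and diagonals 1, 5.
(2,5) attacks row 3 at column 5 and diagonals 4, 6.
(4,2) attacks row 3 at column 2 and diagonals 1, 3.
(5,4) attacks row 3 at column 4 and diagonals 2, 6.
Attacked columns: {1, 2, 3, 4, 5, 6}. Safe: {7}.

columns 7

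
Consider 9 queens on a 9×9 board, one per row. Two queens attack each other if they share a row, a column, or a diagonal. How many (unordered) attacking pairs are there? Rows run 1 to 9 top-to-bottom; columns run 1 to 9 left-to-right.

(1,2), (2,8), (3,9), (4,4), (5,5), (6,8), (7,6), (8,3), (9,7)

Same column: (2,8)–(6,8) (column 8).
Same diagonal: (2,8)–(3,9) (|2−3| = |8−9| = 1); (2,8)–(5,5) (|2−5| = |8−5| = 3); (4,4)–(5,5) (|4−5| = |4−5| = 1).
Total attacking pairs: 4.

4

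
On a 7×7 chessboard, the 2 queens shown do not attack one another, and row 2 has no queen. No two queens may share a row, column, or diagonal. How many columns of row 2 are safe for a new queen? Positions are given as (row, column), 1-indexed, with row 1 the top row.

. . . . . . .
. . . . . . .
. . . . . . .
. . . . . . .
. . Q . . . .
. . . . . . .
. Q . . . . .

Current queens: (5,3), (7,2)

3

(5,3) attacks row 2 at column 3 and diagonals 6.
(7,2) attacks row 2 at column 2 and diagonals 7.
Attacked columns: {2, 3, 6, 7}. Safe: {1, 4, 5}.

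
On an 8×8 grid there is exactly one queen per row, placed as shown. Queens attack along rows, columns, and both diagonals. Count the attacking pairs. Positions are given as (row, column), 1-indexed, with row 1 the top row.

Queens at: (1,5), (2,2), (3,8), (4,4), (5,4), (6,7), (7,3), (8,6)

2

Same column: (4,4)–(5,4) (column 4).
Same diagonal: (2,2)–(4,4) (|2−4| = |2−4| = 2).
Total attacking pairs: 2.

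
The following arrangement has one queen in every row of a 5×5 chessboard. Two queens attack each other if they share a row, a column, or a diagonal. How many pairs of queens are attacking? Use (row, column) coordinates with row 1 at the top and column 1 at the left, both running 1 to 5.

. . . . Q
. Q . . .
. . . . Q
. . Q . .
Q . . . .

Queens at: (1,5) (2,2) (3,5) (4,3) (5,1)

2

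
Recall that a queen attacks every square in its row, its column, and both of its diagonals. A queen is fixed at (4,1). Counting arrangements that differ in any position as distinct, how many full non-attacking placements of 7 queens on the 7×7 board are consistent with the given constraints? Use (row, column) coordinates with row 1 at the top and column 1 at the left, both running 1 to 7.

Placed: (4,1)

6

Branch on row 1: col 2 → 2; col 3 → 1; col 5 → 0; col 6 → 2; col 7 → 1.
Sum: 2 + 1 + 0 + 2 + 1 = 6.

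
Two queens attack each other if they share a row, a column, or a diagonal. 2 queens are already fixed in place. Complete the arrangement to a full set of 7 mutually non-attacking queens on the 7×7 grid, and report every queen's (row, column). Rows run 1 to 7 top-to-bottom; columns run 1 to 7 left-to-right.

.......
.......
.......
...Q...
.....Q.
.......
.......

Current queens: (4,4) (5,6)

Row 1: attacked by (4,4)→{1,4,7}; (5,6)→{2,6}. Safe: 3, 5. Place at column 3.
Row 2: attacked by (1,3)→{2,3,4}; (4,4)→{2,4,6}; (5,6)→{3,6}. Safe: 1, 5, 7. Place at column 7.
Row 3: attacked by (1,3)→{1,3,5}; (2,7)→{6,7}; (4,4)→{3,4,5}; (5,6)→{4,6}. Safe: 2. Place at column 2.
Row 6: attacked by (1,3)→{3}; (2,7)→{3,7}; (3,2)→{2,5}; (4,4)→{2,4,6}; (5,6)→{5,6,7}. Safe: 1. Place at column 1.
Row 7: attacked by (1,3)→{3}; (2,7)→{2,7}; (3,2)→{2,6}; (4,4)→{1,4,7}; (5,6)→{4,6}; (6,1)→{1,2}. Safe: 5. Place at column 5.
Columns [3, 7, 2, 4, 6, 1, 5], r−c [-2, -5, 1, 0, -1, 5, 2], r+c [4, 9, 5, 8, 11, 7, 12] are all distinct, so no two queens attack.

(1,3) (2,7) (3,2) (4,4) (5,6) (6,1) (7,5)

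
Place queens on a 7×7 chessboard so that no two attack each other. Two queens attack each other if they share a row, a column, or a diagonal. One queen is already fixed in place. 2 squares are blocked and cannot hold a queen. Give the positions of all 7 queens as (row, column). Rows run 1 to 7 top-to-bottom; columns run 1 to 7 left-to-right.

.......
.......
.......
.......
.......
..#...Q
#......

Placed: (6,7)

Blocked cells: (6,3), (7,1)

Row 1: attacked by (6,7)→{2,7}. Safe: 1, 3, 4, 5, 6. Place at column 1.
Row 2: attacked by (1,1)→{1,2}; (6,7)→{3,7}. Safe: 4, 5, 6. Place at column 5.
Row 3: attacked by (1,1)→{1,3}; (2,5)→{4,5,6}; (6,7)→{4,7}. Safe: 2. Place at column 2.
Row 4: attacked by (1,1)→{1,4}; (2,5)→{3,5,7}; (3,2)→{1,2,3}; (6,7)→{5,7}. Safe: 6. Place at column 6.
Row 5: attacked by (1,1)→{1,5}; (2,5)→{2,5}; (3,2)→{2,4}; (4,6)→{5,6,7}; (6,7)→{6,7}. Safe: 3. Place at column 3.
Row 7: attacked by (1,1)→{1,7}; (2,5)→{5}; (3,2)→{2,6}; (4,6)→{3,6}; (5,3)→{1,3,5}; (6,7)→{6,7}. Blocked: 1. Safe: 4. Place at column 4.
Columns [1, 5, 2, 6, 3, 7, 4], r−c [0, -3, 1, -2, 2, -1, 3], r+c [2, 7, 5, 10, 8, 13, 11] are all distinct, so no two queens attack.

(1,1) (2,5) (3,2) (4,6) (5,3) (6,7) (7,4)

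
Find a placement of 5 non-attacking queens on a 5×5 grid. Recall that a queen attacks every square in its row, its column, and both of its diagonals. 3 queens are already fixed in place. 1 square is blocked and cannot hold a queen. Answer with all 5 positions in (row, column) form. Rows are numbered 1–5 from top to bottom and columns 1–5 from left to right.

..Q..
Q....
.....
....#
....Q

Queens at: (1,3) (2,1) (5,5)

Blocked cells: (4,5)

Row 3: attacked by (1,3)→{1,3,5}; (2,1)→{1,2}; (5,5)→{3,5}. Safe: 4. Place at column 4.
Row 4: attacked by (1,3)→{3}; (2,1)→{1,3}; (3,4)→{3,4,5}; (5,5)→{4,5}. Blocked: 5. Safe: 2. Place at column 2.
Columns [3, 1, 4, 2, 5], r−c [-2, 1, -1, 2, 0], r+c [4, 3, 7, 6, 10] are all distinct, so no two queens attack.

(1,3) (2,1) (3,4) (4,2) (5,5)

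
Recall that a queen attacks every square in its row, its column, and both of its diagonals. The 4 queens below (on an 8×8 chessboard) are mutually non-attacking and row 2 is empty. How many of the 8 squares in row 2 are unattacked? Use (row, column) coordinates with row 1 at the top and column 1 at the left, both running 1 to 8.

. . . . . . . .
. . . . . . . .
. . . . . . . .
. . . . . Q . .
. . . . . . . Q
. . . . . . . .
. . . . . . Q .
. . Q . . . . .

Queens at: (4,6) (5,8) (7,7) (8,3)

1

(4,6) attacks row 2 at column 6 and diagonals 4, 8.
(5,8) attacks row 2 at column 8 and diagonals 5.
(7,7) attacks row 2 at column 7 and diagonals 2.
(8,3) attacks row 2 at column 3.
Attacked columns: {2, 3, 4, 5, 6, 7, 8}. Safe: {1}.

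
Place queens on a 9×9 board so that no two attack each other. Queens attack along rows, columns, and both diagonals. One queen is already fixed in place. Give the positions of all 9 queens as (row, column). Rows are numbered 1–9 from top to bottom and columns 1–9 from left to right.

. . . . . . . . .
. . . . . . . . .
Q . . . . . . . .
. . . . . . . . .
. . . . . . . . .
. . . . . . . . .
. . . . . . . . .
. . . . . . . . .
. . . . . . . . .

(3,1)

Row 1: attacked by (3,1)→{1,3}. Safe: 2, 4, 5, 6, 7, 8, 9. Place at column 8.
Row 2: attacked by (1,8)→{7,8,9}; (3,1)→{1,2}. Safe: 3, 4, 5, 6. Place at column 5.
Row 4: attacked by (1,8)→{5,8}; (2,5)→{3,5,7}; (3,1)→{1,2}. Safe: 4, 6, 9. Place at column 6.
Row 5: attacked by (1,8)→{4,8}; (2,5)→{2,5,8}; (3,1)→{1,3}; (4,6)→{5,6,7}. Safe: 9. Place at column 9.
Row 6: attacked by (1,8)→{3,8}; (2,5)→{1,5,9}; (3,1)→{1,4}; (4,6)→{4,6,8}; (5,9)→{8,9}. Safe: 2, 7. Place at column 2.
Row 7: attacked by (1,8)→{2,8}; (2,5)→{5}; (3,1)→{1,5}; (4,6)→{3,6,9}; (5,9)→{7,9}; (6,2)→{1,2,3}. Safe: 4. Place at column 4.
Row 8: attacked by (1,8)→{1,8}; (2,5)→{5}; (3,1)→{1,6}; (4,6)→{2,6}; (5,9)→{6,9}; (6,2)→{2,4}; (7,4)→{3,4,5}. Safe: 7. Place at column 7.
Row 9: attacked by (1,8)→{8}; (2,5)→{5}; (3,1)→{1,7}; (4,6)→{1,6}; (5,9)→{5,9}; (6,2)→{2,5}; (7,4)→{2,4,6}; (8,7)→{6,7,8}. Safe: 3. Place at column 3.
Columns [8, 5, 1, 6, 9, 2, 4, 7, 3], r−c [-7, -3, 2, -2, -4, 4, 3, 1, 6], r+c [9, 7, 4, 10, 14, 8, 11, 15, 12] are all distinct, so no two queens attack.

(1,8) (2,5) (3,1) (4,6) (5,9) (6,2) (7,4) (8,7) (9,3)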